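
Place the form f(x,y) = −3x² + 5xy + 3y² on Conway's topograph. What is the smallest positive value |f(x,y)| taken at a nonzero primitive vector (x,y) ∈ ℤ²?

river: ρ → (3,7,-1)
river: ρ → (-1,7,3)
river: ρ → (3,5,-3)
river: ρ → (-3,7,1)
river: ρ → (1,7,-3)
river: ρ → (-3,5,3)
closes: descent 0, river 6
min |a| on river = 1

1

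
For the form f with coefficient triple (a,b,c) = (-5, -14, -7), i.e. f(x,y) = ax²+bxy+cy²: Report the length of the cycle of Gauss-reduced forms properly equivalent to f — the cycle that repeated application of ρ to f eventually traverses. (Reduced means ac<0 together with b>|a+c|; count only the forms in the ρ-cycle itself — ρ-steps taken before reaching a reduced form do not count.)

D = 56, ⌊√D⌋ = 7
descent: ρ → (-7,0,2)
descent: ρ → (2,4,-5)  [lands on river]
river: ρ → (-5,6,1)
river: ρ → (1,6,-5)
river: ρ → (-5,4,2)
ρ-cycle length = 4 (tail of 2 descent steps not counted)

4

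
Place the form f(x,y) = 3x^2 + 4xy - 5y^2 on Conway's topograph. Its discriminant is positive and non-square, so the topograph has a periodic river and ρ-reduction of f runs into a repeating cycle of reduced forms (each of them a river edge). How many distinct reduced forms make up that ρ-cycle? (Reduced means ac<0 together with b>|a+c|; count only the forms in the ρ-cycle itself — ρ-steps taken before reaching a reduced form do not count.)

D = 76, ⌊√D⌋ = 8
river: ρ → (-5,6,2)
river: ρ → (2,6,-5)
river: ρ → (-5,4,3)
river: ρ → (3,8,-1)
river: ρ → (-1,8,3)
river: ρ → (3,4,-5)
ρ-cycle length = 6 (tail of 0 descent steps not counted)

6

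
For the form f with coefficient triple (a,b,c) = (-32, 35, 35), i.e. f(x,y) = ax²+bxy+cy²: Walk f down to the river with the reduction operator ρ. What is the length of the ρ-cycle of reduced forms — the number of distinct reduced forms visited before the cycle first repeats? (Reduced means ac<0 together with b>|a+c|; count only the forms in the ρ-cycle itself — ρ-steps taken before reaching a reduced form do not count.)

D = 5705, ⌊√D⌋ = 75
river: ρ → (35,35,-32)
river: ρ → (-32,29,38)
river: ρ → (38,47,-23)
river: ρ → (-23,45,40)
river: ρ → (40,35,-28)
river: ρ → (-28,21,47)
river: ρ → (47,73,-2)
river: ρ → (-2,75,10)
river: ρ → (10,65,-37)
river: ρ → (-37,9,38)
river: ρ → (38,67,-8)
river: ρ → (-8,61,62)
river: ρ → (62,63,-7)
river: ρ → (-7,63,62)
river: ρ → (62,61,-8)
river: ρ → (-8,67,38)
river: ρ → (38,9,-37)
river: ρ → (-37,65,10)
river: ρ → (10,75,-2)
river: ρ → (-2,73,47)
river: ρ → (47,21,-28)
river: ρ → (-28,35,40)
river: ρ → (40,45,-23)
river: ρ → (-23,47,38)
river: ρ → (38,29,-32)
river: ρ → (-32,35,35)
ρ-cycle length = 26 (tail of 0 descent steps not counted)

26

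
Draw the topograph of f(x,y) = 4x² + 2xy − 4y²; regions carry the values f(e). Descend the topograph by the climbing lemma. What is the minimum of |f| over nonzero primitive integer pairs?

river: ρ → (-4,6,2)
river: ρ → (2,6,-4)
river: ρ → (-4,2,4)
river: ρ → (4,6,-2)
river: ρ → (-2,6,4)
river: ρ → (4,2,-4)
closes: descent 0, river 6
min |a| on river = 2

2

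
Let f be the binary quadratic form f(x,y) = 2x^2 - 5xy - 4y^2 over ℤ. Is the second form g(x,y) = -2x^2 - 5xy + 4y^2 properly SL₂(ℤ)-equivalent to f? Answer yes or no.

D₁ = 57, D₂ = 57
river cycle of f (length 6): (-4, 5, 2), (2, 7, -1), (-1, 7, 2), (2, 5, -4), (-4, 3, 3), (3, 3, -4)
river cycle of g (length 6): (4, 5, -2), (-2, 7, 1), (1, 7, -2), (-2, 5, 4), (4, 3, -3), (-3, 3, 4)
cycles differ ⇒ inequivalent

no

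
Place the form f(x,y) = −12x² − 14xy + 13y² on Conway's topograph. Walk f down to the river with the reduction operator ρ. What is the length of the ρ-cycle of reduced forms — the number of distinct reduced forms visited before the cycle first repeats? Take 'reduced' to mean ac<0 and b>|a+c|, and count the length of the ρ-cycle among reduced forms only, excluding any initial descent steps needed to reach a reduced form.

D = 820, ⌊√D⌋ = 28
descent: ρ → (13,14,-12)  [lands on river]
river: ρ → (-12,10,15)
river: ρ → (15,20,-7)
river: ρ → (-7,22,12)
river: ρ → (12,26,-3)
river: ρ → (-3,28,3)
river: ρ → (3,26,-12)
river: ρ → (-12,22,7)
river: ρ → (7,20,-15)
river: ρ → (-15,10,12)
river: ρ → (12,14,-13)
river: ρ → (-13,12,13)
ρ-cycle length = 12 (tail of 1 descent step not counted)

12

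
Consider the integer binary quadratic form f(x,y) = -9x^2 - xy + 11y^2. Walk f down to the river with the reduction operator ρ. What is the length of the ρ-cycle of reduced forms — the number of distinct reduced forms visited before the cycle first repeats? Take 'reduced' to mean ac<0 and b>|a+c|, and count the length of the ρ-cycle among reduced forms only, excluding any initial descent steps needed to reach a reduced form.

D = 397, ⌊√D⌋ = 19
descent: ρ → (11,1,-9)
descent: ρ → (-9,17,3)  [lands on river]
river: ρ → (3,19,-3)
river: ρ → (-3,17,9)
river: ρ → (9,19,-1)
river: ρ → (-1,19,9)
river: ρ → (9,17,-3)
river: ρ → (-3,19,3)
river: ρ → (3,17,-9)
river: ρ → (-9,19,1)
river: ρ → (1,19,-9)
ρ-cycle length = 10 (tail of 2 descent steps not counted)

10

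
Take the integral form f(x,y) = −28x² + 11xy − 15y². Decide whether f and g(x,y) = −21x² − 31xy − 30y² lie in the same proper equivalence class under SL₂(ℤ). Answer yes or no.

D₁ = -1559, D₂ = -1559
f is negative-definite; reduce −f:
−f: flip: (28,-11,15)→(15,11,28)
−f: reduced (well bottom): (15,11,28) with a≤c, −a<b≤a
flip sign back: reduced form of f is (-15,-11,-28)
g is negative-definite; reduce −g:
−g: translate: b→-11 (≡31 mod 42), so (21,31,30)→(21,-11,20)
−g: flip: (21,-11,20)→(20,11,21)
−g: reduced (well bottom): (20,11,21) with a≤c, −a<b≤a
flip sign back: reduced form of g is (-20,-11,-21)
reduced forms (-15, -11, -28) vs (-20, -11, -21) ⇒ inequivalent

no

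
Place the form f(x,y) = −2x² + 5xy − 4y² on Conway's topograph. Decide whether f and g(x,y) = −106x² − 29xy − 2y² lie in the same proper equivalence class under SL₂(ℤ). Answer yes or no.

D₁ = -7, D₂ = -7
f is negative-definite; reduce −f:
−f: translate: b→-1 (≡-5 mod 4), so (2,-5,4)→(2,-1,1)
−f: flip: (2,-1,1)→(1,1,2)
−f: reduced (well bottom): (1,1,2) with a≤c, −a<b≤a
flip sign back: reduced form of f is (-1,-1,-2)
g is negative-definite; reduce −g:
−g: flip: (106,29,2)→(2,-29,106)
−g: translate: b→-1 (≡-29 mod 4), so (2,-29,106)→(2,-1,1)
−g: flip: (2,-1,1)→(1,1,2)
−g: reduced (well bottom): (1,1,2) with a≤c, −a<b≤a
flip sign back: reduced form of g is (-1,-1,-2)
reduced forms (-1, -1, -2) vs (-1, -1, -2) ⇒ equivalent

yes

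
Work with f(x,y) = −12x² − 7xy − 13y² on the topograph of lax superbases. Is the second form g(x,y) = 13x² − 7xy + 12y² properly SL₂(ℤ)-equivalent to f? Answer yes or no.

D₁ = -575, D₂ = -575
f is negative-definite; reduce −f:
−f: reduced (well bottom): (12,7,13) with a≤c, −a<b≤a
flip sign back: reduced form of f is (-12,-7,-13)
g: flip: (13,-7,12)→(12,7,13)
g: reduced (well bottom): (12,7,13) with a≤c, −a<b≤a
reduced forms (-12, -7, -13) vs (12, 7, 13) ⇒ inequivalent

no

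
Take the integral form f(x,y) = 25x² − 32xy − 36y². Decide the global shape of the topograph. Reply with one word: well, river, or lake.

D = b²−4ac = (-32)² − 4·25·(-36) = 4624
D = 68² is a perfect square ⇒ form factors over ℤ ⇒ lakes

lake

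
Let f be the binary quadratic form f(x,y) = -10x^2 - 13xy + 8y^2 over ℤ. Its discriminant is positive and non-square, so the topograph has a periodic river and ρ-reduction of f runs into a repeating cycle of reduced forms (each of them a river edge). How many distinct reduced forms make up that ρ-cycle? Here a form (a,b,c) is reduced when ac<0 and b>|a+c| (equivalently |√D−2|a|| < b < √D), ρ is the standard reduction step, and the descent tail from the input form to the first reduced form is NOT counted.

D = 489, ⌊√D⌋ = 22
descent: ρ → (8,13,-10)  [lands on river]
river: ρ → (-10,7,11)
river: ρ → (11,15,-6)
river: ρ → (-6,21,2)
river: ρ → (2,19,-16)
river: ρ → (-16,13,5)
river: ρ → (5,17,-10)
river: ρ → (-10,3,12)
river: ρ → (12,21,-1)
river: ρ → (-1,21,12)
river: ρ → (12,3,-10)
river: ρ → (-10,17,5)
river: ρ → (5,13,-16)
river: ρ → (-16,19,2)
river: ρ → (2,21,-6)
river: ρ → (-6,15,11)
river: ρ → (11,7,-10)
river: ρ → (-10,13,8)
river: ρ → (8,19,-4)
river: ρ → (-4,21,3)
river: ρ → (3,21,-4)
river: ρ → (-4,19,8)
ρ-cycle length = 22 (tail of 1 descent step not counted)

22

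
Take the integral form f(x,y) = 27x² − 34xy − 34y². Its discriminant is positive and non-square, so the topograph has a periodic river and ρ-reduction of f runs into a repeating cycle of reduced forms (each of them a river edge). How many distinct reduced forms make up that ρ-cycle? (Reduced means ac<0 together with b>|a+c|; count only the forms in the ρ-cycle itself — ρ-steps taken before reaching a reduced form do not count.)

D = 4828, ⌊√D⌋ = 69
descent: ρ → (-34,34,27)  [lands on river]
river: ρ → (27,20,-41)
river: ρ → (-41,62,6)
river: ρ → (6,58,-61)
river: ρ → (-61,64,3)
river: ρ → (3,68,-17)
river: ρ → (-17,68,3)
river: ρ → (3,64,-61)
river: ρ → (-61,58,6)
river: ρ → (6,62,-41)
river: ρ → (-41,20,27)
river: ρ → (27,34,-34)
ρ-cycle length = 12 (tail of 1 descent step not counted)

12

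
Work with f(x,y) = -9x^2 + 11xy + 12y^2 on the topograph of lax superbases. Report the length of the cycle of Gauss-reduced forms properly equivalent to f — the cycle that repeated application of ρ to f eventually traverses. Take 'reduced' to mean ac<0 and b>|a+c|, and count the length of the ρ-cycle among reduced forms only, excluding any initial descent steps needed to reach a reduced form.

D = 553, ⌊√D⌋ = 23
river: ρ → (12,13,-8)
river: ρ → (-8,19,6)
river: ρ → (6,17,-11)
river: ρ → (-11,5,12)
river: ρ → (12,19,-4)
river: ρ → (-4,21,7)
river: ρ → (7,21,-4)
river: ρ → (-4,19,12)
river: ρ → (12,5,-11)
river: ρ → (-11,17,6)
river: ρ → (6,19,-8)
river: ρ → (-8,13,12)
river: ρ → (12,11,-9)
river: ρ → (-9,7,14)
river: ρ → (14,21,-2)
river: ρ → (-2,23,3)
river: ρ → (3,19,-16)
river: ρ → (-16,13,6)
river: ρ → (6,23,-1)
river: ρ → (-1,23,6)
river: ρ → (6,13,-16)
river: ρ → (-16,19,3)
river: ρ → (3,23,-2)
river: ρ → (-2,21,14)
river: ρ → (14,7,-9)
river: ρ → (-9,11,12)
ρ-cycle length = 26 (tail of 0 descent steps not counted)

26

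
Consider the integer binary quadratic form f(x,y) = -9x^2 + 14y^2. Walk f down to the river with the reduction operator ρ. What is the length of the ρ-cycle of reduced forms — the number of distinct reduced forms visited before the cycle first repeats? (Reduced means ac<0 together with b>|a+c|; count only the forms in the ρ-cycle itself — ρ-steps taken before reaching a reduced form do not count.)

D = 504, ⌊√D⌋ = 22
descent: ρ → (14,0,-9)
descent: ρ → (-9,18,5)  [lands on river]
river: ρ → (5,22,-1)
river: ρ → (-1,22,5)
river: ρ → (5,18,-9)
ρ-cycle length = 4 (tail of 2 descent steps not counted)

4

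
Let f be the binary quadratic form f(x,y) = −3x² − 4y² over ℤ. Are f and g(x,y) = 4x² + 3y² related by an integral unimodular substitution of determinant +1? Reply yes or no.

D₁ = -48, D₂ = -48
f is negative-definite; reduce −f:
−f: reduced (well bottom): (3,0,4) with a≤c, −a<b≤a
flip sign back: reduced form of f is (-3,0,-4)
g: flip: (4,0,3)→(3,0,4)
g: reduced (well bottom): (3,0,4) with a≤c, −a<b≤a
reduced forms (-3, 0, -4) vs (3, 0, 4) ⇒ inequivalent

no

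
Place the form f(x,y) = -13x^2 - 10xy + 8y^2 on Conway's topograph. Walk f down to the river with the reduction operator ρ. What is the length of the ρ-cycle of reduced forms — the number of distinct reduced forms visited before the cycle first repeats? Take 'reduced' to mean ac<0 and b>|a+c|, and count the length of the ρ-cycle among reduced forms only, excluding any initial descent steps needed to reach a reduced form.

D = 516, ⌊√D⌋ = 22
descent: ρ → (8,10,-13)  [lands on river]
river: ρ → (-13,16,5)
river: ρ → (5,14,-16)
river: ρ → (-16,18,3)
river: ρ → (3,18,-16)
river: ρ → (-16,14,5)
river: ρ → (5,16,-13)
river: ρ → (-13,10,8)
river: ρ → (8,22,-1)
river: ρ → (-1,22,8)
ρ-cycle length = 10 (tail of 1 descent step not counted)

10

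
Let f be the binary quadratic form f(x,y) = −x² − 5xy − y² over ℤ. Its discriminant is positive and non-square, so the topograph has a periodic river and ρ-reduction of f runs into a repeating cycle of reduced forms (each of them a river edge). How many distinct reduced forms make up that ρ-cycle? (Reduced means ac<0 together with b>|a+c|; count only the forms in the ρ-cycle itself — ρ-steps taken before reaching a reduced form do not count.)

D = 21, ⌊√D⌋ = 4
descent: ρ → (-1,3,3)  [lands on river]
river: ρ → (3,3,-1)
ρ-cycle length = 2 (tail of 1 descent step not counted)

2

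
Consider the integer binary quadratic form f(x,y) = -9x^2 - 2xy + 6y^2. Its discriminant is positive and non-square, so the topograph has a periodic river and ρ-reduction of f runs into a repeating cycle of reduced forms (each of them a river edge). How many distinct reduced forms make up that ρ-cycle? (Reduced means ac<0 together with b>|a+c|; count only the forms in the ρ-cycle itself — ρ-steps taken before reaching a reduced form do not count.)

D = 220, ⌊√D⌋ = 14
descent: ρ → (6,14,-1)  [lands on river]
river: ρ → (-1,14,6)
river: ρ → (6,10,-5)
river: ρ → (-5,10,6)
ρ-cycle length = 4 (tail of 1 descent step not counted)

4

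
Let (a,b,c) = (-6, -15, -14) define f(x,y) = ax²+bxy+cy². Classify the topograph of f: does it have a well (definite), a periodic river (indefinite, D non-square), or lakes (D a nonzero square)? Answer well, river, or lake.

D = b²−4ac = (-15)² − 4·(-6)·(-14) = -111
D < 0 ⇒ definite ⇒ every region one sign ⇒ single well

well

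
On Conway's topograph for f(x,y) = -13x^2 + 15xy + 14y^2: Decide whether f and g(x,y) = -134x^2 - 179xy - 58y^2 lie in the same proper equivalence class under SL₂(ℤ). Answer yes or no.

D₁ = 953, D₂ = 953
river cycle of f (length 38): (14, 13, -14), (-14, 15, 13), (13, 11, -16), (-16, 21, 8), (8, 27, -7), (-7, 29, 4), (4, 27, -14), (-14, 29, 2), (2, 27, -28), (-28, 29, 1), … (28 more)
river cycle of g (length 38): (-8, 21, 16), (16, 11, -13), (-13, 15, 14), (14, 13, -14), (-14, 15, 13), (13, 11, -16), (-16, 21, 8), (8, 27, -7), (-7, 29, 4), (4, 27, -14), … (28 more)
cycles coincide ⇒ equivalent

yes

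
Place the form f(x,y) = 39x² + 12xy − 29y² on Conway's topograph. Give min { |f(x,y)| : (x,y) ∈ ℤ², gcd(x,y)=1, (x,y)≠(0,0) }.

river: ρ → (-29,46,22)
river: ρ → (22,42,-33)
river: ρ → (-33,24,31)
river: ρ → (31,38,-26)
river: ρ → (-26,66,3)
river: ρ → (3,66,-26)
river: ρ → (-26,38,31)
river: ρ → (31,24,-33)
river: ρ → (-33,42,22)
river: ρ → (22,46,-29)
river: ρ → (-29,12,39)
river: ρ → (39,66,-2)
river: ρ → (-2,66,39)
river: ρ → (39,12,-29)
closes: descent 0, river 14
min |a| on river = 2

2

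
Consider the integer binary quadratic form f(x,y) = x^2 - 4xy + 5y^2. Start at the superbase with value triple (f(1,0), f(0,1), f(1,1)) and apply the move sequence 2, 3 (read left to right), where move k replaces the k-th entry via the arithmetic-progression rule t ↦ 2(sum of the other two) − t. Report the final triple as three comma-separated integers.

start (1,5,2) = (f(1,0),f(0,1),f(1,1))
replace slot 2: 2·(1+2) − 5 = 1 → (1,1,2)
replace slot 3: 2·(1+1) − 2 = 2 → (1,1,2)

1,1,2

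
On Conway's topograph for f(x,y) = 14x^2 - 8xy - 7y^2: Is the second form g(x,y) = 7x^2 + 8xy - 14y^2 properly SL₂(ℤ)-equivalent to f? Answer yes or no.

D₁ = 456, D₂ = 456
river cycle of f (length 6): (-7, 8, 14), (14, 20, -1), (-1, 20, 14), (14, 8, -7), (-7, 20, 2), (2, 20, -7)
river cycle of g (length 6): (-14, 20, 1), (1, 20, -14), (-14, 8, 7), (7, 20, -2), (-2, 20, 7), (7, 8, -14)
cycles differ ⇒ inequivalent

no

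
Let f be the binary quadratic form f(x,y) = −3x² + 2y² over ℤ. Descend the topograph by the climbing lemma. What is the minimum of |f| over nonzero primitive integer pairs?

descent: ρ → (2,4,-1)  [lands on river]
river: ρ → (-1,4,2)
closes: descent 1, river 2
min |a| on river = 1

1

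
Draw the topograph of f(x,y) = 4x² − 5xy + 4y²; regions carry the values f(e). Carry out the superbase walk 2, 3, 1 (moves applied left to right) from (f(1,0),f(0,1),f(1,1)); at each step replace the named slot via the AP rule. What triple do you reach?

start (4,4,3) = (f(1,0),f(0,1),f(1,1))
replace slot 2: 2·(4+3) − 4 = 10 → (4,10,3)
replace slot 3: 2·(4+10) − 3 = 25 → (4,10,25)
replace slot 1: 2·(10+25) − 4 = 66 → (66,10,25)

66,10,25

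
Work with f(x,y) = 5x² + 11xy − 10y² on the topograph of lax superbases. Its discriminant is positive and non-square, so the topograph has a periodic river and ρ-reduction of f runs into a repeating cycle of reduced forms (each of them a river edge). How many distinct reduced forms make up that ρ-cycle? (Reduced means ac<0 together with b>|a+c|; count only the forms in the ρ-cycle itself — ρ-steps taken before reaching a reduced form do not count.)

D = 321, ⌊√D⌋ = 17
river: ρ → (-10,9,6)
river: ρ → (6,15,-4)
river: ρ → (-4,17,2)
river: ρ → (2,15,-12)
river: ρ → (-12,9,5)
river: ρ → (5,11,-10)
ρ-cycle length = 6 (tail of 0 descent steps not counted)

6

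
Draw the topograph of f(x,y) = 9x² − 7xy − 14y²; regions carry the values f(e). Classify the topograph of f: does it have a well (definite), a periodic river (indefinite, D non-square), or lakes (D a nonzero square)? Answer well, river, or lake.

D = b²−4ac = (-7)² − 4·9·(-14) = 553
D > 0 non-square ⇒ indefinite ⇒ periodic river

river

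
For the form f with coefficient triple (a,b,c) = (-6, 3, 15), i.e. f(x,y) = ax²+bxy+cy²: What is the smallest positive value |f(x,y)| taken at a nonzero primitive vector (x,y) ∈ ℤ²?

descent: ρ → (15,-3,-6)
descent: ρ → (-6,15,6)  [lands on river]
river: ρ → (6,9,-12)
river: ρ → (-12,15,3)
river: ρ → (3,15,-12)
river: ρ → (-12,9,6)
river: ρ → (6,15,-6)
river: ρ → (-6,9,12)
river: ρ → (12,15,-3)
river: ρ → (-3,15,12)
river: ρ → (12,9,-6)
closes: descent 2, river 10
min |a| on river = 3

3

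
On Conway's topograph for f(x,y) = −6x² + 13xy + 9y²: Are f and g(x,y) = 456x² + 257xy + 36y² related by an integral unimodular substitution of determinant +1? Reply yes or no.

D₁ = 385, D₂ = 385
river cycle of f (length 12): (9, 5, -10), (-10, 15, 4), (4, 17, -6), (-6, 19, 1), (1, 19, -6), (-6, 17, 4), (4, 15, -10), (-10, 5, 9), (9, 13, -6), (-6, 11, 11), … (2 more)
river cycle of g (length 12): (4, 17, -6), (-6, 19, 1), (1, 19, -6), (-6, 17, 4), (4, 15, -10), (-10, 5, 9), (9, 13, -6), (-6, 11, 11), (11, 11, -6), (-6, 13, 9), … (2 more)
cycles coincide ⇒ equivalent

yes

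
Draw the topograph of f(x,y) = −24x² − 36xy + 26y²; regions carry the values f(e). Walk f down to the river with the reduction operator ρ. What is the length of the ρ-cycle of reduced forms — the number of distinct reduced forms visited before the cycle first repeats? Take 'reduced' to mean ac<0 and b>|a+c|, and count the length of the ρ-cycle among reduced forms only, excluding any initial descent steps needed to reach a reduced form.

D = 3792, ⌊√D⌋ = 61
descent: ρ → (26,36,-24)  [lands on river]
river: ρ → (-24,60,2)
river: ρ → (2,60,-24)
river: ρ → (-24,36,26)
river: ρ → (26,16,-34)
river: ρ → (-34,52,8)
river: ρ → (8,60,-6)
river: ρ → (-6,60,8)
river: ρ → (8,52,-34)
river: ρ → (-34,16,26)
ρ-cycle length = 10 (tail of 1 descent step not counted)

10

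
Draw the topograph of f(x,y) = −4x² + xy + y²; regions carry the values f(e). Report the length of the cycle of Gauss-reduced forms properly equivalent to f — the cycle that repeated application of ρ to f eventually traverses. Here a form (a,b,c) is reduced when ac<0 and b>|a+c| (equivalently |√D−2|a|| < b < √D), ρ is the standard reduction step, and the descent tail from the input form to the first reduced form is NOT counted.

D = 17, ⌊√D⌋ = 4
descent: ρ → (1,3,-2)  [lands on river]
river: ρ → (-2,1,2)
river: ρ → (2,3,-1)
river: ρ → (-1,3,2)
river: ρ → (2,1,-2)
river: ρ → (-2,3,1)
ρ-cycle length = 6 (tail of 1 descent step not counted)

6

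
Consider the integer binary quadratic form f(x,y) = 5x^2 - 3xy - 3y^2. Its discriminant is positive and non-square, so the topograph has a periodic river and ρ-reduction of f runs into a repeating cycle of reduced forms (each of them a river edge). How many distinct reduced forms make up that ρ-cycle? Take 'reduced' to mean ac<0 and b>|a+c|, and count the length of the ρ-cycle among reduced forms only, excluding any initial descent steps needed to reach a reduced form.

D = 69, ⌊√D⌋ = 8
descent: ρ → (-3,3,5)  [lands on river]
river: ρ → (5,7,-1)
river: ρ → (-1,7,5)
river: ρ → (5,3,-3)
ρ-cycle length = 4 (tail of 1 descent step not counted)

4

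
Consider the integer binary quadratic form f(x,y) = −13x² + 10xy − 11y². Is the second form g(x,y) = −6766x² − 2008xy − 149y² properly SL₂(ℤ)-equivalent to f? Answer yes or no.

D₁ = -472, D₂ = -472
f is negative-definite; reduce −f:
−f: flip: (13,-10,11)→(11,10,13)
−f: reduced (well bottom): (11,10,13) with a≤c, −a<b≤a
flip sign back: reduced form of f is (-11,-10,-13)
g is negative-definite; reduce −g:
−g: flip: (6766,2008,149)→(149,-2008,6766)
−g: translate: b→78 (≡-2008 mod 298), so (149,-2008,6766)→(149,78,11)
−g: flip: (149,78,11)→(11,-78,149)
−g: translate: b→10 (≡-78 mod 22), so (11,-78,149)→(11,10,13)
−g: reduced (well bottom): (11,10,13) with a≤c, −a<b≤a
flip sign back: reduced form of g is (-11,-10,-13)
reduced forms (-11, -10, -13) vs (-11, -10, -13) ⇒ equivalent

yes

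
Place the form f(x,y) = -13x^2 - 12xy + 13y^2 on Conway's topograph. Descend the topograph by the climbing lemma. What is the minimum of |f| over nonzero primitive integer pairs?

descent: ρ → (13,12,-13)  [lands on river]
river: ρ → (-13,14,12)
river: ρ → (12,10,-15)
river: ρ → (-15,20,7)
river: ρ → (7,22,-12)
river: ρ → (-12,26,3)
river: ρ → (3,28,-3)
river: ρ → (-3,26,12)
river: ρ → (12,22,-7)
river: ρ → (-7,20,15)
river: ρ → (15,10,-12)
river: ρ → (-12,14,13)
closes: descent 1, river 12
min |a| on river = 3

3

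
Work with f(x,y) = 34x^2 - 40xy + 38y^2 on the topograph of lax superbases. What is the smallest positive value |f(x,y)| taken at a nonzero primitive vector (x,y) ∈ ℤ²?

translate: b→28 (≡-40 mod 68), so (34,-40,38)→(34,28,32)
flip: (34,28,32)→(32,-28,34)
reduced (well bottom): (32,-28,34) with a≤c, −a<b≤a
well minimum = a = 32

32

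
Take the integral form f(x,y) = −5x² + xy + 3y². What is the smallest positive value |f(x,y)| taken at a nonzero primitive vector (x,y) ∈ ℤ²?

descent: ρ → (3,5,-3)  [lands on river]
river: ρ → (-3,7,1)
river: ρ → (1,7,-3)
river: ρ → (-3,5,3)
river: ρ → (3,7,-1)
river: ρ → (-1,7,3)
closes: descent 1, river 6
min |a| on river = 1

1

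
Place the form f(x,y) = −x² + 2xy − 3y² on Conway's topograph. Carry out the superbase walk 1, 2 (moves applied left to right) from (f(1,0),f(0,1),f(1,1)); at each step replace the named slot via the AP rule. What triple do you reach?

start (-1,-3,-2) = (f(1,0),f(0,1),f(1,1))
replace slot 1: 2·((-3)+(-2)) − (-1) = -9 → (-9,-3,-2)
replace slot 2: 2·((-9)+(-2)) − (-3) = -19 → (-9,-19,-2)

-9,-19,-2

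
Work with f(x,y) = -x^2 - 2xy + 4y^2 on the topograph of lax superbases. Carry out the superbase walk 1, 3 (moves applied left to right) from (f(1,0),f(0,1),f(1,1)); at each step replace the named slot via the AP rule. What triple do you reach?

start (-1,4,1) = (f(1,0),f(0,1),f(1,1))
replace slot 1: 2·(4+1) − (-1) = 11 → (11,4,1)
replace slot 3: 2·(11+4) − 1 = 29 → (11,4,29)

11,4,29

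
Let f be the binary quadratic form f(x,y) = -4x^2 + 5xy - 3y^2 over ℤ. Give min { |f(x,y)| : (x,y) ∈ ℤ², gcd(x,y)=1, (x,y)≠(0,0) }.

translate: b→3 (≡-5 mod 8), so (4,-5,3)→(4,3,2)
flip: (4,3,2)→(2,-3,4)
translate: b→1 (≡-3 mod 4), so (2,-3,4)→(2,1,3)
reduced (well bottom): (2,1,3) with a≤c, −a<b≤a
well minimum |f| = |-2| = 2 (negative-definite)

2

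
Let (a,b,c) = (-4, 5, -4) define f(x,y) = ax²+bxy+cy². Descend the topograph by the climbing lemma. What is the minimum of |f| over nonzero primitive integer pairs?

translate: b→3 (≡-5 mod 8), so (4,-5,4)→(4,3,3)
flip: (4,3,3)→(3,-3,4)
translate: b→3 (≡-3 mod 6), so (3,-3,4)→(3,3,4)
reduced (well bottom): (3,3,4) with a≤c, −a<b≤a
well minimum |f| = |-3| = 3 (negative-definite)

3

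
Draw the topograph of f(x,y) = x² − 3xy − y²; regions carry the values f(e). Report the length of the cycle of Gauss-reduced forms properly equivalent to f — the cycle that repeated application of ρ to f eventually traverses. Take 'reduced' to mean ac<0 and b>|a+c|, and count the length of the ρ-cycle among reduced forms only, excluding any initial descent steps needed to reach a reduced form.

D = 13, ⌊√D⌋ = 3
descent: ρ → (-1,3,1)  [lands on river]
river: ρ → (1,3,-1)
ρ-cycle length = 2 (tail of 1 descent step not counted)

2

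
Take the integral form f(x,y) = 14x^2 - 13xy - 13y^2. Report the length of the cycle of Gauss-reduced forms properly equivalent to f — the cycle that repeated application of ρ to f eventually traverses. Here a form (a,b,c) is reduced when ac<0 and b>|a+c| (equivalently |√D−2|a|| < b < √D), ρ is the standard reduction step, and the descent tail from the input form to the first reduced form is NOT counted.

D = 897, ⌊√D⌋ = 29
descent: ρ → (-13,13,14)  [lands on river]
river: ρ → (14,15,-12)
river: ρ → (-12,9,17)
river: ρ → (17,25,-4)
river: ρ → (-4,23,23)
river: ρ → (23,23,-4)
river: ρ → (-4,25,17)
river: ρ → (17,9,-12)
river: ρ → (-12,15,14)
river: ρ → (14,13,-13)
ρ-cycle length = 10 (tail of 1 descent step not counted)

10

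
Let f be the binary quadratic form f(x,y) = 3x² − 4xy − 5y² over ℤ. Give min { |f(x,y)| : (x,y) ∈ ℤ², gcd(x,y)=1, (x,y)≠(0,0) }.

descent: ρ → (-5,4,3)  [lands on river]
river: ρ → (3,8,-1)
river: ρ → (-1,8,3)
river: ρ → (3,4,-5)
river: ρ → (-5,6,2)
river: ρ → (2,6,-5)
closes: descent 1, river 6
min |a| on river = 1

1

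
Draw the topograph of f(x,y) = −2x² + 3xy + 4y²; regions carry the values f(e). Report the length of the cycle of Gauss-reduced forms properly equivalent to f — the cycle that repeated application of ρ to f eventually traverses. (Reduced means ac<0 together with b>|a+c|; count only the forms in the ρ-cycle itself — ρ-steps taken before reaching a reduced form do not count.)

D = 41, ⌊√D⌋ = 6
river: ρ → (4,5,-1)
river: ρ → (-1,5,4)
river: ρ → (4,3,-2)
river: ρ → (-2,5,2)
river: ρ → (2,3,-4)
river: ρ → (-4,5,1)
river: ρ → (1,5,-4)
river: ρ → (-4,3,2)
river: ρ → (2,5,-2)
river: ρ → (-2,3,4)
ρ-cycle length = 10 (tail of 0 descent steps not counted)

10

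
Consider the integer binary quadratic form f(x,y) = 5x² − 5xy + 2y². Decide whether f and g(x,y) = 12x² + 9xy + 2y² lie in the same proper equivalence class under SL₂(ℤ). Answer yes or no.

D₁ = -15, D₂ = -15
f: translate: b→5 (≡-5 mod 10), so (5,-5,2)→(5,5,2)
f: flip: (5,5,2)→(2,-5,5)
f: translate: b→-1 (≡-5 mod 4), so (2,-5,5)→(2,-1,2)
f: flip: (2,-1,2)→(2,1,2)
f: reduced (well bottom): (2,1,2) with a≤c, −a<b≤a
g: flip: (12,9,2)→(2,-9,12)
g: translate: b→-1 (≡-9 mod 4), so (2,-9,12)→(2,-1,2)
g: flip: (2,-1,2)→(2,1,2)
g: reduced (well bottom): (2,1,2) with a≤c, −a<b≤a
reduced forms (2, 1, 2) vs (2, 1, 2) ⇒ equivalent

yes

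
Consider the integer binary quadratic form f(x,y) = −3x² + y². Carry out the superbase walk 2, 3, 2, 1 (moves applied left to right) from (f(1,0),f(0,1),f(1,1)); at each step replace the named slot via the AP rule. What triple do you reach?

start (-3,1,-2) = (f(1,0),f(0,1),f(1,1))
replace slot 2: 2·((-3)+(-2)) − 1 = -11 → (-3,-11,-2)
replace slot 3: 2·((-3)+(-11)) − (-2) = -26 → (-3,-11,-26)
replace slot 2: 2·((-3)+(-26)) − (-11) = -47 → (-3,-47,-26)
replace slot 1: 2·((-47)+(-26)) − (-3) = -143 → (-143,-47,-26)

-143,-47,-26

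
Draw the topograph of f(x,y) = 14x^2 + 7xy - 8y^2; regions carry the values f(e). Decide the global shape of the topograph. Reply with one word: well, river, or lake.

D = b²−4ac = 7² − 4·14·(-8) = 497
D > 0 non-square ⇒ indefinite ⇒ periodic river

river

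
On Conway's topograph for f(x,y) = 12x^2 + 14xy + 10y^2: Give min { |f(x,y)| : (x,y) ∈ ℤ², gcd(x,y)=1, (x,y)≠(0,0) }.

translate: b→-10 (≡14 mod 24), so (12,14,10)→(12,-10,8)
flip: (12,-10,8)→(8,10,12)
translate: b→-6 (≡10 mod 16), so (8,10,12)→(8,-6,10)
reduced (well bottom): (8,-6,10) with a≤c, −a<b≤a
well minimum = a = 8

8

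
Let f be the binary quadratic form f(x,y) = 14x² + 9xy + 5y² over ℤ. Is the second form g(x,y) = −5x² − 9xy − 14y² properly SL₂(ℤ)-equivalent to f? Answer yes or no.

D₁ = -199, D₂ = -199
f: flip: (14,9,5)→(5,-9,14)
f: translate: b→1 (≡-9 mod 10), so (5,-9,14)→(5,1,10)
f: reduced (well bottom): (5,1,10) with a≤c, −a<b≤a
g is negative-definite; reduce −g:
−g: translate: b→-1 (≡9 mod 10), so (5,9,14)→(5,-1,10)
−g: reduced (well bottom): (5,-1,10) with a≤c, −a<b≤a
flip sign back: reduced form of g is (-5,1,-10)
reduced forms (5, 1, 10) vs (-5, 1, -10) ⇒ inequivalent

no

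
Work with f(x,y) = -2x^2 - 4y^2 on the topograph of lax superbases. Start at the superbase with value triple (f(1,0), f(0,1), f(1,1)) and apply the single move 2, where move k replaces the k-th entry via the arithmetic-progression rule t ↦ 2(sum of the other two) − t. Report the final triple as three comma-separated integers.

start (-2,-4,-6) = (f(1,0),f(0,1),f(1,1))
replace slot 2: 2·((-2)+(-6)) − (-4) = -12 → (-2,-12,-6)

-2,-12,-6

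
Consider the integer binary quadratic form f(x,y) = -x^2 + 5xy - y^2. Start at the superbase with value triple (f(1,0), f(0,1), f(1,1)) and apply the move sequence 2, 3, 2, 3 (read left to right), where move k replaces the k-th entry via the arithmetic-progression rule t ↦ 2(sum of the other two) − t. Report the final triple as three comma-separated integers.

start (-1,-1,3) = (f(1,0),f(0,1),f(1,1))
replace slot 2: 2·((-1)+3) − (-1) = 5 → (-1,5,3)
replace slot 3: 2·((-1)+5) − 3 = 5 → (-1,5,5)
replace slot 2: 2·((-1)+5) − 5 = 3 → (-1,3,5)
replace slot 3: 2·((-1)+3) − 5 = -1 → (-1,3,-1)

-1,3,-1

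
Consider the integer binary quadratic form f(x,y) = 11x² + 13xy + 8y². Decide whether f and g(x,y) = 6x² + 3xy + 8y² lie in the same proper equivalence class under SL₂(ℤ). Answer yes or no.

D₁ = -183, D₂ = -183
f: translate: b→-9 (≡13 mod 22), so (11,13,8)→(11,-9,6)
f: flip: (11,-9,6)→(6,9,11)
f: translate: b→-3 (≡9 mod 12), so (6,9,11)→(6,-3,8)
f: reduced (well bottom): (6,-3,8) with a≤c, −a<b≤a
g: reduced (well bottom): (6,3,8) with a≤c, −a<b≤a
reduced forms (6, -3, 8) vs (6, 3, 8) ⇒ inequivalent

no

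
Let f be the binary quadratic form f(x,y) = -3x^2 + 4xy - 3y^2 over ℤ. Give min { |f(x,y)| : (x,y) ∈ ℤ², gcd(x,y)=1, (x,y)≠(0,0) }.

translate: b→2 (≡-4 mod 6), so (3,-4,3)→(3,2,2)
flip: (3,2,2)→(2,-2,3)
translate: b→2 (≡-2 mod 4), so (2,-2,3)→(2,2,3)
reduced (well bottom): (2,2,3) with a≤c, −a<b≤a
well minimum |f| = |-2| = 2 (negative-definite)

2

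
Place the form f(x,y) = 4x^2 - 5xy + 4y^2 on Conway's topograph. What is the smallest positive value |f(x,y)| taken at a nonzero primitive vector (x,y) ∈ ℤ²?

translate: b→3 (≡-5 mod 8), so (4,-5,4)→(4,3,3)
flip: (4,3,3)→(3,-3,4)
translate: b→3 (≡-3 mod 6), so (3,-3,4)→(3,3,4)
reduced (well bottom): (3,3,4) with a≤c, −a<b≤a
well minimum = a = 3

3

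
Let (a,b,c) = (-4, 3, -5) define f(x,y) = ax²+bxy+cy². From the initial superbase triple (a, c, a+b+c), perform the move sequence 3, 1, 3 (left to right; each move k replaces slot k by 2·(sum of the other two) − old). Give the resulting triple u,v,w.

start (-4,-5,-6) = (f(1,0),f(0,1),f(1,1))
replace slot 3: 2·((-4)+(-5)) − (-6) = -12 → (-4,-5,-12)
replace slot 1: 2·((-5)+(-12)) − (-4) = -30 → (-30,-5,-12)
replace slot 3: 2·((-30)+(-5)) − (-12) = -58 → (-30,-5,-58)

-30,-5,-58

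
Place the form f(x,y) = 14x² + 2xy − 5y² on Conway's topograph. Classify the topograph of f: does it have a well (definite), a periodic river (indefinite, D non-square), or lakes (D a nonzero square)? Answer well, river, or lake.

D = b²−4ac = 2² − 4·14·(-5) = 284
D > 0 non-square ⇒ indefinite ⇒ periodic river

river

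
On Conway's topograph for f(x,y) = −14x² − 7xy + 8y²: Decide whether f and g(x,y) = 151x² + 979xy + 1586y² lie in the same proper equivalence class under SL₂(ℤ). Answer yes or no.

D₁ = 497, D₂ = 497
river cycle of f (length 14): (8, 7, -14), (-14, 21, 1), (1, 21, -14), (-14, 7, 8), (8, 9, -13), (-13, 17, 4), (4, 15, -17), (-17, 19, 2), (2, 21, -7), (-7, 21, 2), … (4 more)
river cycle of g (length 14): (8, 7, -14), (-14, 21, 1), (1, 21, -14), (-14, 7, 8), (8, 9, -13), (-13, 17, 4), (4, 15, -17), (-17, 19, 2), (2, 21, -7), (-7, 21, 2), … (4 more)
cycles coincide ⇒ equivalent

yes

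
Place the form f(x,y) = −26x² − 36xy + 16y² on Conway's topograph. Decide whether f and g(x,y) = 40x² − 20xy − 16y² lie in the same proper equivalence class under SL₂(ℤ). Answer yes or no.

D₁ = 2960, D₂ = 2960
river cycle of f (length 14): (16, 36, -26), (-26, 16, 26), (26, 36, -16), (-16, 28, 34), (34, 40, -10), (-10, 40, 34), (34, 28, -16), (-16, 36, 26), (26, 16, -26), (-26, 36, 16), … (4 more)
river cycle of g (length 6): (-16, 52, 4), (4, 52, -16), (-16, 44, 16), (16, 52, -4), (-4, 52, 16), (16, 44, -16)
cycles differ ⇒ inequivalent

no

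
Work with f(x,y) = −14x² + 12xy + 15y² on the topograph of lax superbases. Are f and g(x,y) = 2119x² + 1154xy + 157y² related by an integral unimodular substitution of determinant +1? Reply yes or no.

D₁ = 984, D₂ = 984
river cycle of f (length 14): (15, 18, -11), (-11, 26, 7), (7, 30, -3), (-3, 30, 7), (7, 26, -11), (-11, 18, 15), (15, 12, -14), (-14, 16, 13), (13, 10, -17), (-17, 24, 6), … (4 more)
river cycle of g (length 14): (15, 18, -11), (-11, 26, 7), (7, 30, -3), (-3, 30, 7), (7, 26, -11), (-11, 18, 15), (15, 12, -14), (-14, 16, 13), (13, 10, -17), (-17, 24, 6), … (4 more)
cycles coincide ⇒ equivalent

yes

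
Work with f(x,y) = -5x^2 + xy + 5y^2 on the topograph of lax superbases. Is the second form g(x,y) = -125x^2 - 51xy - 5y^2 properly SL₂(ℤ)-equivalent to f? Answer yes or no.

D₁ = 101, D₂ = 101
river cycle of f (length 6): (5, 9, -1), (-1, 9, 5), (5, 1, -5), (-5, 9, 1), (1, 9, -5), (-5, 1, 5)
river cycle of g (length 6): (-5, 1, 5), (5, 9, -1), (-1, 9, 5), (5, 1, -5), (-5, 9, 1), (1, 9, -5)
cycles coincide ⇒ equivalent

yes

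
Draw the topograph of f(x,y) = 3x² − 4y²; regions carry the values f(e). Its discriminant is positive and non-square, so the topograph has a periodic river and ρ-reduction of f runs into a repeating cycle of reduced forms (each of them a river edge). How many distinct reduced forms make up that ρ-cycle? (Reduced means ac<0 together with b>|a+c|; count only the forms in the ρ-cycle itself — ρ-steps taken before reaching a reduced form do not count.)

D = 48, ⌊√D⌋ = 6
descent: ρ → (-4,0,3)
descent: ρ → (3,6,-1)  [lands on river]
river: ρ → (-1,6,3)
ρ-cycle length = 2 (tail of 2 descent steps not counted)

2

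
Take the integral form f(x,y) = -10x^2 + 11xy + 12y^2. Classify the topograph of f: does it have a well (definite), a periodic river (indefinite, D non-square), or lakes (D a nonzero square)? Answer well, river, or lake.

D = b²−4ac = 11² − 4·(-10)·12 = 601
D > 0 non-square ⇒ indefinite ⇒ periodic river

river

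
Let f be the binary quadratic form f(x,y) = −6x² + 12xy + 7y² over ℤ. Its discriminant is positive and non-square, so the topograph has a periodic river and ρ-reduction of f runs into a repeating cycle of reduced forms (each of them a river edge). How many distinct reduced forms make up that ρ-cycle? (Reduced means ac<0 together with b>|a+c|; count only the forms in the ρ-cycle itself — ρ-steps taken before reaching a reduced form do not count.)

D = 312, ⌊√D⌋ = 17
river: ρ → (7,16,-2)
river: ρ → (-2,16,7)
river: ρ → (7,12,-6)
river: ρ → (-6,12,7)
ρ-cycle length = 4 (tail of 0 descent steps not counted)

4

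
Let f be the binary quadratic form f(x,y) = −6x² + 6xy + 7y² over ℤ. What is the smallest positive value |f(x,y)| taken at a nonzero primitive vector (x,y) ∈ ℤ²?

river: ρ → (7,8,-5)
river: ρ → (-5,12,3)
river: ρ → (3,12,-5)
river: ρ → (-5,8,7)
river: ρ → (7,6,-6)
river: ρ → (-6,6,7)
closes: descent 0, river 6
min |a| on river = 3

3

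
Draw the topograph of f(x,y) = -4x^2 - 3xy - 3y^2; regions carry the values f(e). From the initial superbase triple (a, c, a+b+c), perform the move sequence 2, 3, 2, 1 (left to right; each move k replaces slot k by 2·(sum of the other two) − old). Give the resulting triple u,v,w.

start (-4,-3,-10) = (f(1,0),f(0,1),f(1,1))
replace slot 2: 2·((-4)+(-10)) − (-3) = -25 → (-4,-25,-10)
replace slot 3: 2·((-4)+(-25)) − (-10) = -48 → (-4,-25,-48)
replace slot 2: 2·((-4)+(-48)) − (-25) = -79 → (-4,-79,-48)
replace slot 1: 2·((-79)+(-48)) − (-4) = -250 → (-250,-79,-48)

-250,-79,-48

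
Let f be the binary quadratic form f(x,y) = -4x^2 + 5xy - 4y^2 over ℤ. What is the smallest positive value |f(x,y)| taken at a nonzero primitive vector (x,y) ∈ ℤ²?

translate: b→3 (≡-5 mod 8), so (4,-5,4)→(4,3,3)
flip: (4,3,3)→(3,-3,4)
translate: b→3 (≡-3 mod 6), so (3,-3,4)→(3,3,4)
reduced (well bottom): (3,3,4) with a≤c, −a<b≤a
well minimum |f| = |-3| = 3 (negative-definite)

3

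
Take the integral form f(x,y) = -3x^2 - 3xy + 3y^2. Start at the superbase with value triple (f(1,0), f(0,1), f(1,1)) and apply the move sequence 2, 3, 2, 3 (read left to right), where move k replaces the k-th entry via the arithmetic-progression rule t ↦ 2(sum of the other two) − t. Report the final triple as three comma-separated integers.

start (-3,3,-3) = (f(1,0),f(0,1),f(1,1))
replace slot 2: 2·((-3)+(-3)) − 3 = -15 → (-3,-15,-3)
replace slot 3: 2·((-3)+(-15)) − (-3) = -33 → (-3,-15,-33)
replace slot 2: 2·((-3)+(-33)) − (-15) = -57 → (-3,-57,-33)
replace slot 3: 2·((-3)+(-57)) − (-33) = -87 → (-3,-57,-87)

-3,-57,-87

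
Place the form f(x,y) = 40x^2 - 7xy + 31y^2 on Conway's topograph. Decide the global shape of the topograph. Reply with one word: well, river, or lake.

D = b²−4ac = (-7)² − 4·40·31 = -4911
D < 0 ⇒ definite ⇒ every region one sign ⇒ single well

well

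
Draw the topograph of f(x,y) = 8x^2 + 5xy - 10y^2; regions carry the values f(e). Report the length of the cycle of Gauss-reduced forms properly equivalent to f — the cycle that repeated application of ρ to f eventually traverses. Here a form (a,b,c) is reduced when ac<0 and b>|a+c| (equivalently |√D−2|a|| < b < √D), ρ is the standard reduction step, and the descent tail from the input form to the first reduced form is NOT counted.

D = 345, ⌊√D⌋ = 18
river: ρ → (-10,15,3)
river: ρ → (3,15,-10)
river: ρ → (-10,5,8)
river: ρ → (8,11,-7)
river: ρ → (-7,17,2)
river: ρ → (2,15,-15)
river: ρ → (-15,15,2)
river: ρ → (2,17,-7)
river: ρ → (-7,11,8)
river: ρ → (8,5,-10)
ρ-cycle length = 10 (tail of 0 descent steps not counted)

10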